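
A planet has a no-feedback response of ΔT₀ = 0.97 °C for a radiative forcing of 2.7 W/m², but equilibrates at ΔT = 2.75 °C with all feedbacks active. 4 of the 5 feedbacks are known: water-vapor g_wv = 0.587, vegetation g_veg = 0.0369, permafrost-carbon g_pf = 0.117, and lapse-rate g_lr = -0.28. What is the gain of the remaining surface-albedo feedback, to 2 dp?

0.19

Amplification A = ΔT/ΔT₀ = 2.75/0.97 = 2.835.
Total gain g = 1 − 1/A = 1 − 1/2.835 = 0.6473.
Known gains sum to 0.587 + 0.0369 + 0.117 − 0.28 = 0.4609.
g_alb = 0.6473 − 0.4609 = 0.19.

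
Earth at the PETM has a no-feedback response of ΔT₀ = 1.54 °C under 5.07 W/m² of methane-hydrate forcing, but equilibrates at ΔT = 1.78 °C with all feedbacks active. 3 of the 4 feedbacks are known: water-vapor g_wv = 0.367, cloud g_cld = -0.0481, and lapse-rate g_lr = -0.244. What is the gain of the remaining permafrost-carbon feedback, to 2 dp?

Amplification A = ΔT/ΔT₀ = 1.78/1.54 = 1.156.
Total gain g = 1 − 1/A = 1 − 1/1.156 = 0.1349.
Known gains sum to 0.367 − 0.0481 − 0.244 = 0.0749.
g_pf = 0.1349 − 0.0749 = 0.06.

0.06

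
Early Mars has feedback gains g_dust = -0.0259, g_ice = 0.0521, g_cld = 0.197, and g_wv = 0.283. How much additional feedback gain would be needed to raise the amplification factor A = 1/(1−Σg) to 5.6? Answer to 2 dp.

Current total gain = 0.5062.
Target gain for A = 5.6: g* = 1 − 1/5.6 = 0.8214.
Additional gain needed = 0.8214 − 0.5062 = 0.32.

0.32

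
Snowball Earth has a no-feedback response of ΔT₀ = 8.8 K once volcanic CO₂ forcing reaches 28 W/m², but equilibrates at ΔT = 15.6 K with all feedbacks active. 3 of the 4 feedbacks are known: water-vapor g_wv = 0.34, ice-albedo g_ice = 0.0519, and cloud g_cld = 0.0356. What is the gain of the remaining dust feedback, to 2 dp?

0.01

Amplification A = ΔT/ΔT₀ = 15.6/8.8 = 1.773.
Total gain g = 1 − 1/A = 1 − 1/1.773 = 0.436.
Known gains sum to 0.34 + 0.0519 + 0.0356 = 0.4275.
g_dust = 0.436 − 0.4275 = 0.01.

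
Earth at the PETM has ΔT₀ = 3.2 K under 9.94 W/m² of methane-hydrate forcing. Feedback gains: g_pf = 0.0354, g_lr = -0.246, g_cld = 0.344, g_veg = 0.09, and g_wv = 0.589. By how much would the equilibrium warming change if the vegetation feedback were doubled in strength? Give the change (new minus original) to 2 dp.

15.73 K

Original: g = 0.8124, ΔT = 3.2/(1−0.8124) = 17.0576 K.
With doubled vegetation: g' = 0.9024, ΔT' = 3.2/(1−0.9024) = 32.7869 K.
Change = 32.7869 − 17.0576 = 15.73 K.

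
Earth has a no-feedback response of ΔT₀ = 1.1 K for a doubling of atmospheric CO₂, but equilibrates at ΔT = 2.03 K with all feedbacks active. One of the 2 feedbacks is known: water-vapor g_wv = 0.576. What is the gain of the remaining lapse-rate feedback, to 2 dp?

Amplification A = ΔT/ΔT₀ = 2.03/1.1 = 1.845.
Total gain g = 1 − 1/A = 1 − 1/1.845 = 0.458.
The known gain is 0.576.
g_lr = 0.458 − 0.576 = -0.12.

-0.12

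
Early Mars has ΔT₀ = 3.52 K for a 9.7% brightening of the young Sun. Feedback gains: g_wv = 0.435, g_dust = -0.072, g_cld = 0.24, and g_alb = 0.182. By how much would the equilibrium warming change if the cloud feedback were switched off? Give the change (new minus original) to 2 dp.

-8.64 K

Original: g = 0.785, ΔT = 3.52/(1−0.785) = 16.3721 K.
Without cloud: g' = 0.545, ΔT' = 3.52/(1−0.545) = 7.7363 K.
Change = 7.7363 − 16.3721 = -8.64 K.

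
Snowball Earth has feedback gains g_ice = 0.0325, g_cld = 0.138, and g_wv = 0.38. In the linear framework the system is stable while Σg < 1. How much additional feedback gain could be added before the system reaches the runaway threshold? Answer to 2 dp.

Current total gain = 0.0325 + 0.138 + 0.38 = 0.5505.
Margin to runaway = 1 − 0.5505 = 0.45.

0.45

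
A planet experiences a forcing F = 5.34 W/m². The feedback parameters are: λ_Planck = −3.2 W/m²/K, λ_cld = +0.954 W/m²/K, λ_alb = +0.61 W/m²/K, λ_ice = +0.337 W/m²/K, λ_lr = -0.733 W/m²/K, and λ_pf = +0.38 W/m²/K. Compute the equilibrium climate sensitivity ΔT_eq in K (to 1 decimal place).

3.2 K

Net feedback parameter λ = (−3.2) + (+0.954) + (+0.61) + (+0.337) + (-0.733) + (+0.38) = -1.652 W/m²/K.
ΔT = −F/λ = −5.34/(-1.652) = 3.2 K.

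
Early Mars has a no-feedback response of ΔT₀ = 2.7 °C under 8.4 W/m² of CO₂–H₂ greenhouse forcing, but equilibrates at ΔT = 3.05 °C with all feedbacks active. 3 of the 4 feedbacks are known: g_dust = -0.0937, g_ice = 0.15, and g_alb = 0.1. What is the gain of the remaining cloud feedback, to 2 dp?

-0.04

Amplification A = ΔT/ΔT₀ = 3.05/2.7 = 1.13.
Total gain g = 1 − 1/A = 1 − 1/1.13 = 0.115.
Known gains sum to -0.0937 + 0.15 + 0.1 = 0.1563.
g_cld = 0.115 − 0.1563 = -0.04.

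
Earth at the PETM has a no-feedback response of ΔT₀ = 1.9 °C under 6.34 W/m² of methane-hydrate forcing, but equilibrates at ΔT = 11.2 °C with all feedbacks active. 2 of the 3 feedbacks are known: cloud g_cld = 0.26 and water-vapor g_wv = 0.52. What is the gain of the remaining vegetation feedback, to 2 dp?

0.05

Amplification A = ΔT/ΔT₀ = 11.2/1.9 = 5.895.
Total gain g = 1 − 1/A = 1 − 1/5.895 = 0.8304.
Known gains sum to 0.26 + 0.52 = 0.78.
g_veg = 0.8304 − 0.78 = 0.05.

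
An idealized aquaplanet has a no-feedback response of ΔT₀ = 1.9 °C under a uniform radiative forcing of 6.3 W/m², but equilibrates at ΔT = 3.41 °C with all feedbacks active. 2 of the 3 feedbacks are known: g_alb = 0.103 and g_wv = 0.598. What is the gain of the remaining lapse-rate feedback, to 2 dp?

Amplification A = ΔT/ΔT₀ = 3.41/1.9 = 1.795.
Total gain g = 1 − 1/A = 1 − 1/1.795 = 0.4429.
Known gains sum to 0.103 + 0.598 = 0.701.
g_lr = 0.4429 − 0.701 = -0.26.

-0.26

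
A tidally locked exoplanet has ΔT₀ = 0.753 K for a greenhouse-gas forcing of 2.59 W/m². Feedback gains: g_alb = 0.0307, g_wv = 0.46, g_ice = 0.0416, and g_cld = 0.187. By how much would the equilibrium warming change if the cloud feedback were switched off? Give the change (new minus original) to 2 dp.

Original: g = 0.7193, ΔT = 0.753/(1−0.7193) = 2.6826 K.
Without cloud: g' = 0.5323, ΔT' = 0.753/(1−0.5323) = 1.6100 K.
Change = 1.6100 − 2.6826 = -1.07 K.

-1.07 K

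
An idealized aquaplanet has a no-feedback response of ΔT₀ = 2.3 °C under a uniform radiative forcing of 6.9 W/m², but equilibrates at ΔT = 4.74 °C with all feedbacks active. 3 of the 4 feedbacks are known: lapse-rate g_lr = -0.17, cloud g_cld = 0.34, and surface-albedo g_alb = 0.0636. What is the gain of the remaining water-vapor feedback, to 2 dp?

0.28

Amplification A = ΔT/ΔT₀ = 4.74/2.3 = 2.061.
Total gain g = 1 − 1/A = 1 − 1/2.061 = 0.5148.
Known gains sum to -0.17 + 0.34 + 0.0636 = 0.2336.
g_wv = 0.5148 − 0.2336 = 0.28.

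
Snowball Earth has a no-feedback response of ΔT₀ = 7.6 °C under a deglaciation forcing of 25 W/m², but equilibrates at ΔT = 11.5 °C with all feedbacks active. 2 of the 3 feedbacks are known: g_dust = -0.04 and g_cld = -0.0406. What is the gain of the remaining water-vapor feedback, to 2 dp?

Amplification A = ΔT/ΔT₀ = 11.5/7.6 = 1.513.
Total gain g = 1 − 1/A = 1 − 1/1.513 = 0.3391.
Known gains sum to -0.04 − 0.0406 = -0.0806.
g_wv = 0.3391 + 0.0806 = 0.42.

0.42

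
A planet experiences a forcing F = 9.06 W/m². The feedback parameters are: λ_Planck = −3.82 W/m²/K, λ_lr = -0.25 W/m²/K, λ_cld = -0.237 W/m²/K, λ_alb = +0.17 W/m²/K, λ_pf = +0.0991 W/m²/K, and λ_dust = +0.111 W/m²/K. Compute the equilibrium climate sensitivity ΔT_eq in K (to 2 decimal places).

2.31 K

Net feedback parameter λ = (−3.82) + (-0.25) + (-0.237) + (+0.17) + (+0.0991) + (+0.111) = -3.9269 W/m²/K.
ΔT = −F/λ = −9.06/(-3.9269) = 2.31 K.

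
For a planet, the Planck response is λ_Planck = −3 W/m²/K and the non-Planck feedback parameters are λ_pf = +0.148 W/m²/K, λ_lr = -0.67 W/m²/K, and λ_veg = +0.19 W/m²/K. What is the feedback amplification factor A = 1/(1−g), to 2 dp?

0.90

Convert to gains: g_pf = 0.148/3 = 0.04933; g_lr = -0.67/3 = -0.2233; g_veg = 0.19/3 = 0.06333.
Total gain g = -0.11064.
A = 1/(1 + 0.11064) = 0.90.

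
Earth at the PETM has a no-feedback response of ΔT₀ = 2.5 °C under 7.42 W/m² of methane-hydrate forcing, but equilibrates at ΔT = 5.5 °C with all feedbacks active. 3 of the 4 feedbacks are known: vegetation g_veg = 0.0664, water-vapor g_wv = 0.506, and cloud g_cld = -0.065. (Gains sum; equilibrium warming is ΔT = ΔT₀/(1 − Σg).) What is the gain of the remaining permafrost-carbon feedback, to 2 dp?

Amplification A = ΔT/ΔT₀ = 5.5/2.5 = 2.2.
Total gain g = 1 − 1/A = 1 − 1/2.2 = 0.5455.
Known gains sum to 0.0664 + 0.506 − 0.065 = 0.5074.
g_pf = 0.5455 − 0.5074 = 0.04.

0.04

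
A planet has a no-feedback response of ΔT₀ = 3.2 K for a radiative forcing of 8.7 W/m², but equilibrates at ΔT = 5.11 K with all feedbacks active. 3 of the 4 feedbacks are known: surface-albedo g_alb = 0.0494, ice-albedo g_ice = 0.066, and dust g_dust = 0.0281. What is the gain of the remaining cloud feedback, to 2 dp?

Amplification A = ΔT/ΔT₀ = 5.11/3.2 = 1.597.
Total gain g = 1 − 1/A = 1 − 1/1.597 = 0.3738.
Known gains sum to 0.0494 + 0.066 + 0.0281 = 0.1435.
g_cld = 0.3738 − 0.1435 = 0.23.

0.23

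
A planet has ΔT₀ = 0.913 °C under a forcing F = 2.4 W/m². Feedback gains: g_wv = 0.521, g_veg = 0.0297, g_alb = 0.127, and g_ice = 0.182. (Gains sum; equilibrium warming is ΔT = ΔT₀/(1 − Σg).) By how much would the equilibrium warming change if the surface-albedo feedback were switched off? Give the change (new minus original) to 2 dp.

Original: g = 0.8597, ΔT = 0.913/(1−0.8597) = 6.5075 °C.
Without surface-albedo: g' = 0.7327, ΔT' = 0.913/(1−0.7327) = 3.4156 °C.
Change = 3.4156 − 6.5075 = -3.09 °C.

-3.09 °C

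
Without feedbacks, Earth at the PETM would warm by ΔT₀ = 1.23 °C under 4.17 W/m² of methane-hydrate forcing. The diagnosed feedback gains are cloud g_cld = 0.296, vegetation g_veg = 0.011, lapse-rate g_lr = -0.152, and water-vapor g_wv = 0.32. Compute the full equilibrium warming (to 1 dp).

Total gain g = 0.296 + 0.011 − 0.152 + 0.32 = 0.475.
Amplification A = 1/(1 − 0.475) = 1.905.
ΔT = 1.23 × 1.905 = 2.3 °C.

2.3 °C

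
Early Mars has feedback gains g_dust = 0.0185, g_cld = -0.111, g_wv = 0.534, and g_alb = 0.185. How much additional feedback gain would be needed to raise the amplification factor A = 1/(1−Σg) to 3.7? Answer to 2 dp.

0.10

Current total gain = 0.6265.
Target gain for A = 3.7: g* = 1 − 1/3.7 = 0.7297.
Additional gain needed = 0.7297 − 0.6265 = 0.10.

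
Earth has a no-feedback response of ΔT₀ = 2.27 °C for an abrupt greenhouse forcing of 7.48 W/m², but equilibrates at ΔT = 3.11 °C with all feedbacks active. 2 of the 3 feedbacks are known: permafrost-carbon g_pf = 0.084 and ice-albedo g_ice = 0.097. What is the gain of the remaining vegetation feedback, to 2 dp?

0.09

Amplification A = ΔT/ΔT₀ = 3.11/2.27 = 1.37.
Total gain g = 1 − 1/A = 1 − 1/1.37 = 0.2701.
Known gains sum to 0.084 + 0.097 = 0.181.
g_veg = 0.2701 − 0.181 = 0.09.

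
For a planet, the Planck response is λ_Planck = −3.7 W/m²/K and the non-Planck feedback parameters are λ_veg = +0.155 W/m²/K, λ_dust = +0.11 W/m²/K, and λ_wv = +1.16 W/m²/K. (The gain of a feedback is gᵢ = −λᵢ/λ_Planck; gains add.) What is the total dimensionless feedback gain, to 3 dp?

Convert to gains: g_veg = 0.155/3.7 = 0.04189; g_dust = 0.11/3.7 = 0.02973; g_wv = 1.16/3.7 = 0.3135.
Total gain g = 0.38512.

0.385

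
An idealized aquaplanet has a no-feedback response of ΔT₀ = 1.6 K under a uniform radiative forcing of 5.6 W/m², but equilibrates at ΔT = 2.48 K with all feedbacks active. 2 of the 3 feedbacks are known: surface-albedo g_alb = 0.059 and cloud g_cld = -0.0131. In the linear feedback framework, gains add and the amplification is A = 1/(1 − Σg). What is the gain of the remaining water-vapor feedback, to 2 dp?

0.31

Amplification A = ΔT/ΔT₀ = 2.48/1.6 = 1.55.
Total gain g = 1 − 1/A = 1 − 1/1.55 = 0.3548.
Known gains sum to 0.059 − 0.0131 = 0.0459.
g_wv = 0.3548 − 0.0459 = 0.31.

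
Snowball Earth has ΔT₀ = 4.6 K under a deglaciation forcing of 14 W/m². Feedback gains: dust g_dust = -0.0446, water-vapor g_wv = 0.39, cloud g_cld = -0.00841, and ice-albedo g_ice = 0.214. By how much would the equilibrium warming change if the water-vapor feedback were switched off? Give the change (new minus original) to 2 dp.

-4.76 K

Original: g = 0.55099, ΔT = 4.6/(1−0.55099) = 10.2448 K.
Without water-vapor: g' = 0.16099, ΔT' = 4.6/(1−0.16099) = 5.4827 K.
Change = 5.4827 − 10.2448 = -4.76 K.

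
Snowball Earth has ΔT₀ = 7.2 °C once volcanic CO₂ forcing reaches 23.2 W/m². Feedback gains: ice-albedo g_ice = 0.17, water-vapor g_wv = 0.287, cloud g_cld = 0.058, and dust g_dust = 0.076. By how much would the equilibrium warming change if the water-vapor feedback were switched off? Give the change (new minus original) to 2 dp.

Original: g = 0.591, ΔT = 7.2/(1−0.591) = 17.6039 °C.
Without water-vapor: g' = 0.304, ΔT' = 7.2/(1−0.304) = 10.3448 °C.
Change = 10.3448 − 17.6039 = -7.26 °C.

-7.26 °C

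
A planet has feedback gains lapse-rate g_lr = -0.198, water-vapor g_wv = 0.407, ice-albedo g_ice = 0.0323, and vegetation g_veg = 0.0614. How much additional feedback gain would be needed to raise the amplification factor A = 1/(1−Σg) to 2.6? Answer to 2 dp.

0.31

Current total gain = 0.3027.
Target gain for A = 2.6: g* = 1 − 1/2.6 = 0.6154.
Additional gain needed = 0.6154 − 0.3027 = 0.31.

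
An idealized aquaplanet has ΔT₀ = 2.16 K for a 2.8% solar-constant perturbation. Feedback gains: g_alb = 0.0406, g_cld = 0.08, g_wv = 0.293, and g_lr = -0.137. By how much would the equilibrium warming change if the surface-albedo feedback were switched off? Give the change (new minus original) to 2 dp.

Original: g = 0.2766, ΔT = 2.16/(1−0.2766) = 2.9859 K.
Without surface-albedo: g' = 0.236, ΔT' = 2.16/(1−0.236) = 2.8272 K.
Change = 2.8272 − 2.9859 = -0.16 K.

-0.16 K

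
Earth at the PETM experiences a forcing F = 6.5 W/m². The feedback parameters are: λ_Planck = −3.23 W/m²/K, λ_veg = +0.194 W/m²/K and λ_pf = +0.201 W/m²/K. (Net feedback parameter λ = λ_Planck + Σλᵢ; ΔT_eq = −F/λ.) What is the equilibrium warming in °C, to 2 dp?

Net feedback parameter λ = (−3.23) + (+0.194) + (+0.201) = -2.835 W/m²/K.
ΔT = −F/λ = −6.5/(-2.835) = 2.29 °C.

2.29 °C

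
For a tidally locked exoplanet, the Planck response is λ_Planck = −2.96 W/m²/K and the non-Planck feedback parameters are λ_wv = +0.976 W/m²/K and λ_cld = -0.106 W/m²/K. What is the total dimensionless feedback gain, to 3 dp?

0.294

Convert to gains: g_wv = 0.976/2.96 = 0.3297; g_cld = -0.106/2.96 = -0.03581.
Total gain g = 0.29389.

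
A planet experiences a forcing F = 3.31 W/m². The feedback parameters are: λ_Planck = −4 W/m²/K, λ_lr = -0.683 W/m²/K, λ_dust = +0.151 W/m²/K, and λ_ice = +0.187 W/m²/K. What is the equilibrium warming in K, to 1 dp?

0.8 K

Net feedback parameter λ = (−4) + (-0.683) + (+0.151) + (+0.187) = -4.345 W/m²/K.
ΔT = −F/λ = −3.31/(-4.345) = 0.8 K.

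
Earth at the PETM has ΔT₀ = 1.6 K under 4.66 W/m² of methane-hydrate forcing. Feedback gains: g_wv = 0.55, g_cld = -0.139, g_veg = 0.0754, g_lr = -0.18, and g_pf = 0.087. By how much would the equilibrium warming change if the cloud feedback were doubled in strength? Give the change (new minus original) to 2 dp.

Original: g = 0.3934, ΔT = 1.6/(1−0.3934) = 2.6377 K.
With doubled cloud: g' = 0.2544, ΔT' = 1.6/(1−0.2544) = 2.1459 K.
Change = 2.1459 − 2.6377 = -0.49 K.

-0.49 K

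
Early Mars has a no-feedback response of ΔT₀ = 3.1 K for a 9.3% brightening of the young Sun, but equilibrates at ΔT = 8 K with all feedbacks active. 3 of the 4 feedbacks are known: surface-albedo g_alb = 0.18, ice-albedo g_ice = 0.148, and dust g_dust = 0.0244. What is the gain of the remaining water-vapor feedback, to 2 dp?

0.26

Amplification A = ΔT/ΔT₀ = 8/3.1 = 2.581.
Total gain g = 1 − 1/A = 1 − 1/2.581 = 0.6126.
Known gains sum to 0.18 + 0.148 + 0.0244 = 0.3524.
g_wv = 0.6126 − 0.3524 = 0.26.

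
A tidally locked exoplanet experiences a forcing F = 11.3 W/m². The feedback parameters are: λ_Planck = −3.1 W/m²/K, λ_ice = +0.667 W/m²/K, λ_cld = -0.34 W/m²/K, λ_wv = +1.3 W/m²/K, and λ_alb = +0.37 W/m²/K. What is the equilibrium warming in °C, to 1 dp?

Net feedback parameter λ = (−3.1) + (+0.667) + (-0.34) + (+1.3) + (+0.37) = -1.103 W/m²/K.
ΔT = −F/λ = −11.3/(-1.103) = 10.2 °C.

10.2 °C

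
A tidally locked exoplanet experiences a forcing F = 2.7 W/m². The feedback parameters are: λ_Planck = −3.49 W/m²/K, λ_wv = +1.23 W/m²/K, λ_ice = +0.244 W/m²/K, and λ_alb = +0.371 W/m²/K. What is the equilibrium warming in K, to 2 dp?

Net feedback parameter λ = (−3.49) + (+1.23) + (+0.244) + (+0.371) = -1.645 W/m²/K.
ΔT = −F/λ = −2.7/(-1.645) = 1.64 K.

1.64 K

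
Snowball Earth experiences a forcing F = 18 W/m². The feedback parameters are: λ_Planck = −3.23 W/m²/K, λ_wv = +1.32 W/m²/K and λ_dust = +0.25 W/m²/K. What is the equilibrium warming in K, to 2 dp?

10.84 K

Net feedback parameter λ = (−3.23) + (+1.32) + (+0.25) = -1.66 W/m²/K.
ΔT = −F/λ = −18/(-1.66) = 10.84 K.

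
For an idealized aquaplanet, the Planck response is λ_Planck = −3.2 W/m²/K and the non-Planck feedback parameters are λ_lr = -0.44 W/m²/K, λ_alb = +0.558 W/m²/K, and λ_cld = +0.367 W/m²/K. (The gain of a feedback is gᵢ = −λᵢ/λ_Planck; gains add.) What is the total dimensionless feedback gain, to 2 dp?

Convert to gains: g_lr = -0.44/3.2 = -0.1375; g_alb = 0.558/3.2 = 0.1744; g_cld = 0.367/3.2 = 0.1147.
Total gain g = 0.1516.

0.15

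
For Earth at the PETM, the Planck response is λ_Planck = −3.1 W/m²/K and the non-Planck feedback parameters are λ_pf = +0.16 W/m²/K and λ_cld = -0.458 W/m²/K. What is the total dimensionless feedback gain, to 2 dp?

Convert to gains: g_pf = 0.16/3.1 = 0.05161; g_cld = -0.458/3.1 = -0.1477.
Total gain g = -0.09609.

-0.10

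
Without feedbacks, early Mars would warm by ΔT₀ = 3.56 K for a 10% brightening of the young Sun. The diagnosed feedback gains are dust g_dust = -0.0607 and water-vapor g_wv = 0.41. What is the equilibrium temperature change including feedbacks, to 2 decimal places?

5.47 K

Total gain g = -0.0607 + 0.41 = 0.3493.
Amplification A = 1/(1 − 0.3493) = 1.537.
ΔT = 3.56 × 1.537 = 5.47 K.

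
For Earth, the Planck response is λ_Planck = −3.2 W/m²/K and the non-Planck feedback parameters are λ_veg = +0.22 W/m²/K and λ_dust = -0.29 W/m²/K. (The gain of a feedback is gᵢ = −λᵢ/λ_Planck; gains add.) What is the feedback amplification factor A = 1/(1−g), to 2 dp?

Convert to gains: g_veg = 0.22/3.2 = 0.06875; g_dust = -0.29/3.2 = -0.09062.
Total gain g = -0.02187.
A = 1/(1 + 0.02187) = 0.98.

0.98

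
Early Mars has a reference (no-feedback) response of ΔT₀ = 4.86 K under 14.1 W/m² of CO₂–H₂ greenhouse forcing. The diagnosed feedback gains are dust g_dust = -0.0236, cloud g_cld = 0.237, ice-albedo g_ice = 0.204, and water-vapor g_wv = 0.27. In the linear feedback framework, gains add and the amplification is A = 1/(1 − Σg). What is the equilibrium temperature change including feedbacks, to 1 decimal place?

15.5 K

Total gain g = -0.0236 + 0.237 + 0.204 + 0.27 = 0.6874.
Amplification A = 1/(1 − 0.6874) = 3.199.
ΔT = 4.86 × 3.199 = 15.5 K.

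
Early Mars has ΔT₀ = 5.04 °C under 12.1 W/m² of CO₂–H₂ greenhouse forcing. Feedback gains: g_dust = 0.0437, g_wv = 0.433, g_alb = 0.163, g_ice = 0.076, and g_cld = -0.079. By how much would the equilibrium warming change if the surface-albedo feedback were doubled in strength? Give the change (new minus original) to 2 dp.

11.29 °C

Original: g = 0.6367, ΔT = 5.04/(1−0.6367) = 13.8728 °C.
With doubled surface-albedo: g' = 0.7997, ΔT' = 5.04/(1−0.7997) = 25.1623 °C.
Change = 25.1623 − 13.8728 = 11.29 °C.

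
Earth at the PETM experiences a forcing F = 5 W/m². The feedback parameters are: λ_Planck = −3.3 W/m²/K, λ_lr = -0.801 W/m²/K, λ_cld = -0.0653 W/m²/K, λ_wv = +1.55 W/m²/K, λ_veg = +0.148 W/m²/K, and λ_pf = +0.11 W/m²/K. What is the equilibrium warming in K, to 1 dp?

Net feedback parameter λ = (−3.3) + (-0.801) + (-0.0653) + (+1.55) + (+0.148) + (+0.11) = -2.3583 W/m²/K.
ΔT = −F/λ = −5/(-2.3583) = 2.1 K.

2.1 K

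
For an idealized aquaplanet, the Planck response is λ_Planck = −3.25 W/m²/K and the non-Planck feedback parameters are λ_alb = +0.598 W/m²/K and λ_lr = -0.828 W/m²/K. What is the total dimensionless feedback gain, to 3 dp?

-0.071

Convert to gains: g_alb = 0.598/3.25 = 0.184; g_lr = -0.828/3.25 = -0.2548.
Total gain g = -0.0708.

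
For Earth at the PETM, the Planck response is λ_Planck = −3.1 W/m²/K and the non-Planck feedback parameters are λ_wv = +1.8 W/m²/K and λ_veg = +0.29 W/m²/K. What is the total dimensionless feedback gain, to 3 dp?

Convert to gains: g_wv = 1.8/3.1 = 0.5806; g_veg = 0.29/3.1 = 0.09355.
Total gain g = 0.67415.

0.674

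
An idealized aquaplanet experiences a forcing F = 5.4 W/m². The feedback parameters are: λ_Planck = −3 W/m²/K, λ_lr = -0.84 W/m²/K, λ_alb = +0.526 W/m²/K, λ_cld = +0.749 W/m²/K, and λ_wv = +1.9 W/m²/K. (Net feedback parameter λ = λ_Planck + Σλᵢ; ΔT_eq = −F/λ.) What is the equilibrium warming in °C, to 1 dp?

8.1 °C

Net feedback parameter λ = (−3) + (-0.84) + (+0.526) + (+0.749) + (+1.9) = -0.665 W/m²/K.
ΔT = −F/λ = −5.4/(-0.665) = 8.1 °C.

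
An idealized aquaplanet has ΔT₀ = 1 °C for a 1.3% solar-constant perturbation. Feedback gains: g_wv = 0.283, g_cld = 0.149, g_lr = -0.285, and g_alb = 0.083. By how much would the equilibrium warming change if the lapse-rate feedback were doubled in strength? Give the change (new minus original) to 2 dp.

-0.35 °C

Original: g = 0.23, ΔT = 1/(1−0.23) = 1.2987 °C.
With doubled lapse-rate: g' = -0.055, ΔT' = 1/(1+0.055) = 0.9479 °C.
Change = 0.9479 − 1.2987 = -0.35 °C.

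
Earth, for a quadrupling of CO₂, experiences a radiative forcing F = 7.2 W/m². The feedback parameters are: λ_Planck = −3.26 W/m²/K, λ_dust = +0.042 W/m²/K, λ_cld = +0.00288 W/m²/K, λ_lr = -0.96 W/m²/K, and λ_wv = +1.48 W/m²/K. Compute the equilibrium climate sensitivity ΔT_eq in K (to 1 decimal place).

Net feedback parameter λ = (−3.26) + (+0.042) + (+0.00288) + (-0.96) + (+1.48) = -2.69512 W/m²/K.
ΔT = −F/λ = −7.2/(-2.69512) = 2.7 K.

2.7 K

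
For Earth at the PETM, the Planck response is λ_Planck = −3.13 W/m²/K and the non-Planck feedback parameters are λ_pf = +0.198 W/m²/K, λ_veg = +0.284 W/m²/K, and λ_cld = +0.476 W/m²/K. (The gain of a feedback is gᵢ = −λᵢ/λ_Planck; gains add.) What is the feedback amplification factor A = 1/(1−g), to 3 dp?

Convert to gains: g_pf = 0.198/3.13 = 0.06326; g_veg = 0.284/3.13 = 0.09073; g_cld = 0.476/3.13 = 0.1521.
Total gain g = 0.30609.
A = 1/(1 − 0.30609) = 1.441.

1.441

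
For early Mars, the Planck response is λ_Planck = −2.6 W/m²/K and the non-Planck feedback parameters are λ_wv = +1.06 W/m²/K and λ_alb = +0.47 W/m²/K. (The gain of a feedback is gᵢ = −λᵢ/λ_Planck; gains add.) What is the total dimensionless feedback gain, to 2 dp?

0.59

Convert to gains: g_wv = 1.06/2.6 = 0.4077; g_alb = 0.47/2.6 = 0.1808.
Total gain g = 0.5885.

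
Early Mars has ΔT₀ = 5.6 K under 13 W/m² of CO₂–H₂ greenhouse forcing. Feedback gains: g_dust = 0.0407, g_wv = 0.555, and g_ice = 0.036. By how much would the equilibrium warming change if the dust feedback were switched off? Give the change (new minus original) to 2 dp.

Original: g = 0.6317, ΔT = 5.6/(1−0.6317) = 15.2050 K.
Without dust: g' = 0.591, ΔT' = 5.6/(1−0.591) = 13.6919 K.
Change = 13.6919 − 15.2050 = -1.51 K.

-1.51 K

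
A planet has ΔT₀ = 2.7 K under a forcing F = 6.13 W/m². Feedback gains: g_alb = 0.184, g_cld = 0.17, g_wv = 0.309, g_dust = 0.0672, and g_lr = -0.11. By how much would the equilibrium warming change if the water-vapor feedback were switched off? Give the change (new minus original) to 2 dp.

Original: g = 0.6202, ΔT = 2.7/(1−0.6202) = 7.1090 K.
Without water-vapor: g' = 0.3112, ΔT' = 2.7/(1−0.3112) = 3.9199 K.
Change = 3.9199 − 7.1090 = -3.19 K.

-3.19 K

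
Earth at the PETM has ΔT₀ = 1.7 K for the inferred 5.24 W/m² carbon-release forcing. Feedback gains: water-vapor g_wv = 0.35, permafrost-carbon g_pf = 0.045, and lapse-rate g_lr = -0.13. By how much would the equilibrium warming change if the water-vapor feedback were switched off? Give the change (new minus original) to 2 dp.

Original: g = 0.265, ΔT = 1.7/(1−0.265) = 2.3129 K.
Without water-vapor: g' = -0.085, ΔT' = 1.7/(1+0.085) = 1.5668 K.
Change = 1.5668 − 2.3129 = -0.75 K.

-0.75 K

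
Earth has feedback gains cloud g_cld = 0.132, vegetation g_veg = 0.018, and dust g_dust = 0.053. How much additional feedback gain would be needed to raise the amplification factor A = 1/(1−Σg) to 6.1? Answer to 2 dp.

Current total gain = 0.203.
Target gain for A = 6.1: g* = 1 − 1/6.1 = 0.8361.
Additional gain needed = 0.8361 − 0.203 = 0.63.

0.63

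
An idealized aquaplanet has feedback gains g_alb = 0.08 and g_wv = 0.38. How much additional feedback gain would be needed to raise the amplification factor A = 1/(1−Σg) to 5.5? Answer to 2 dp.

Current total gain = 0.46.
Target gain for A = 5.5: g* = 1 − 1/5.5 = 0.8182.
Additional gain needed = 0.8182 − 0.46 = 0.36.

0.36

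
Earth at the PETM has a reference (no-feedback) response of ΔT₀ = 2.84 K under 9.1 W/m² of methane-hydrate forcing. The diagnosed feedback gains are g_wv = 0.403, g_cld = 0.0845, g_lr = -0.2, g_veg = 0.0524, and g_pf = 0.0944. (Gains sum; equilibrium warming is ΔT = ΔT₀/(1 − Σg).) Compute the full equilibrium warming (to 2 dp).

Total gain g = 0.403 + 0.0845 − 0.2 + 0.0524 + 0.0944 = 0.4343.
Amplification A = 1/(1 − 0.4343) = 1.768.
ΔT = 2.84 × 1.768 = 5.02 K.

5.02 K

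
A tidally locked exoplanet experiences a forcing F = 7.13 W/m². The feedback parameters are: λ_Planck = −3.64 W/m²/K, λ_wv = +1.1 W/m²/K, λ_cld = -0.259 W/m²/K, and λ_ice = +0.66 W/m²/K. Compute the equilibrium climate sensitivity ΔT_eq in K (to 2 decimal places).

3.33 K

Net feedback parameter λ = (−3.64) + (+1.1) + (-0.259) + (+0.66) = -2.139 W/m²/K.
ΔT = −F/λ = −7.13/(-2.139) = 3.33 K.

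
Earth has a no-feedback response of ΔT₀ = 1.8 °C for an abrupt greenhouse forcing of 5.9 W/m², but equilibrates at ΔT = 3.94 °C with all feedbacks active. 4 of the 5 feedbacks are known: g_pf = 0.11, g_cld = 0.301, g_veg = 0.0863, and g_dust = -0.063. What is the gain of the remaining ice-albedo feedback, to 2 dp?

0.11

Amplification A = ΔT/ΔT₀ = 3.94/1.8 = 2.189.
Total gain g = 1 − 1/A = 1 − 1/2.189 = 0.5432.
Known gains sum to 0.11 + 0.301 + 0.0863 − 0.063 = 0.4343.
g_ice = 0.5432 − 0.4343 = 0.11.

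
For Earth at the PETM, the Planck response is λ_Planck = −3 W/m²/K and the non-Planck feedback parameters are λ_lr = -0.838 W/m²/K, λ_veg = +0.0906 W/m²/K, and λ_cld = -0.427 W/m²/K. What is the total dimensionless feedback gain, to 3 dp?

Convert to gains: g_lr = -0.838/3 = -0.2793; g_veg = 0.0906/3 = 0.0302; g_cld = -0.427/3 = -0.1423.
Total gain g = -0.3914.

-0.391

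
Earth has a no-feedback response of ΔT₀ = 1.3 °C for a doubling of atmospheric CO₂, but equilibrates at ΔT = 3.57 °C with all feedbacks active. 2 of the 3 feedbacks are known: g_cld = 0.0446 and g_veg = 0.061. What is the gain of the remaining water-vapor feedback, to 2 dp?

0.53

Amplification A = ΔT/ΔT₀ = 3.57/1.3 = 2.746.
Total gain g = 1 − 1/A = 1 − 1/2.746 = 0.6358.
Known gains sum to 0.0446 + 0.061 = 0.1056.
g_wv = 0.6358 − 0.1056 = 0.53.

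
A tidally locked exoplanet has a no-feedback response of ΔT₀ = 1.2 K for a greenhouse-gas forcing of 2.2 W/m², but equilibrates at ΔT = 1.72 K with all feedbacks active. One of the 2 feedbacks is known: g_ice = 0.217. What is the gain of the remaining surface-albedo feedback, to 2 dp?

0.09

Amplification A = ΔT/ΔT₀ = 1.72/1.2 = 1.433.
Total gain g = 1 − 1/A = 1 − 1/1.433 = 0.3022.
The known gain is 0.217.
g_alb = 0.3022 − 0.217 = 0.09.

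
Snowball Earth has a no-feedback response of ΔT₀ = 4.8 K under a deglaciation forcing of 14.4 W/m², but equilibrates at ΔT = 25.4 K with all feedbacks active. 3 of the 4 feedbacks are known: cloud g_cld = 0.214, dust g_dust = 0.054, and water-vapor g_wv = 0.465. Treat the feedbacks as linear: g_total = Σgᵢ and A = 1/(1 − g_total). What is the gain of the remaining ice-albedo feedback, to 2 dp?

0.08

Amplification A = ΔT/ΔT₀ = 25.4/4.8 = 5.292.
Total gain g = 1 − 1/A = 1 − 1/5.292 = 0.811.
Known gains sum to 0.214 + 0.054 + 0.465 = 0.733.
g_ice = 0.811 − 0.733 = 0.08.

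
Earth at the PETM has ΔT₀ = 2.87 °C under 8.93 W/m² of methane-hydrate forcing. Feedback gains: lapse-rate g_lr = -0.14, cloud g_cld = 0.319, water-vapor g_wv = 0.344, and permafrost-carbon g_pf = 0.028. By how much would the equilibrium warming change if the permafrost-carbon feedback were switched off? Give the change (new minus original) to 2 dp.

-0.38 °C

Original: g = 0.551, ΔT = 2.87/(1−0.551) = 6.3920 °C.
Without permafrost-carbon: g' = 0.523, ΔT' = 2.87/(1−0.523) = 6.0168 °C.
Change = 6.0168 − 6.3920 = -0.38 °C.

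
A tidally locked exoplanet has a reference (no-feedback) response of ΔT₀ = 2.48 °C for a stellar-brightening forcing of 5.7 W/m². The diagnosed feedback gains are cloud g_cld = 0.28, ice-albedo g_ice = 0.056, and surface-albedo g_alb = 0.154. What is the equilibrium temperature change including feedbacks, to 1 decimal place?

Total gain g = 0.28 + 0.056 + 0.154 = 0.49.
Amplification A = 1/(1 − 0.49) = 1.961.
ΔT = 2.48 × 1.961 = 4.9 °C.

4.9 °C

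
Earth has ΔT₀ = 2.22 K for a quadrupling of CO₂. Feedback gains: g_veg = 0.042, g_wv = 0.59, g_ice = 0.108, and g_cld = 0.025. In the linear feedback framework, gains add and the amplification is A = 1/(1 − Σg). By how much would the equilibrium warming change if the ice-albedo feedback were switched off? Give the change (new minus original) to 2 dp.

Original: g = 0.765, ΔT = 2.22/(1−0.765) = 9.4468 K.
Without ice-albedo: g' = 0.657, ΔT' = 2.22/(1−0.657) = 6.4723 K.
Change = 6.4723 − 9.4468 = -2.97 K.

-2.97 K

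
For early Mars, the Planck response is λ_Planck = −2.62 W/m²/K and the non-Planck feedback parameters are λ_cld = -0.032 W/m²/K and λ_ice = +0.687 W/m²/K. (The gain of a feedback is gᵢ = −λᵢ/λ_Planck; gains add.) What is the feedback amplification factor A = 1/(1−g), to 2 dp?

1.33

Convert to gains: g_cld = -0.032/2.62 = -0.01221; g_ice = 0.687/2.62 = 0.2622.
Total gain g = 0.24999.
A = 1/(1 − 0.24999) = 1.33.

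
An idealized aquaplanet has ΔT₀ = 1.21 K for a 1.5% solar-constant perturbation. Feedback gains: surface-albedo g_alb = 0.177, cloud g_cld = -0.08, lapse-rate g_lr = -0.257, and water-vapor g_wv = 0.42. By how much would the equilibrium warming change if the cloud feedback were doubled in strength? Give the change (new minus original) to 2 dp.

-0.16 K

Original: g = 0.26, ΔT = 1.21/(1−0.26) = 1.6351 K.
With doubled cloud: g' = 0.18, ΔT' = 1.21/(1−0.18) = 1.4756 K.
Change = 1.4756 − 1.6351 = -0.16 K.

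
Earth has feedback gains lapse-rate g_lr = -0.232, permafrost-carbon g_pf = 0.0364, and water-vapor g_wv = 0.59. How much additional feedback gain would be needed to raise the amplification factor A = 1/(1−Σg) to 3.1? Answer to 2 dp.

Current total gain = 0.3944.
Target gain for A = 3.1: g* = 1 − 1/3.1 = 0.6774.
Additional gain needed = 0.6774 − 0.3944 = 0.28.

0.28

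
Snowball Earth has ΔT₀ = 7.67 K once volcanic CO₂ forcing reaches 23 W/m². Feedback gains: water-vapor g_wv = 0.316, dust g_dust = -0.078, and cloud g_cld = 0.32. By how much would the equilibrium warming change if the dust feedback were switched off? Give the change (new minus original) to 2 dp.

Original: g = 0.558, ΔT = 7.67/(1−0.558) = 17.3529 K.
Without dust: g' = 0.636, ΔT' = 7.67/(1−0.636) = 21.0714 K.
Change = 21.0714 − 17.3529 = 3.72 K.

3.72 K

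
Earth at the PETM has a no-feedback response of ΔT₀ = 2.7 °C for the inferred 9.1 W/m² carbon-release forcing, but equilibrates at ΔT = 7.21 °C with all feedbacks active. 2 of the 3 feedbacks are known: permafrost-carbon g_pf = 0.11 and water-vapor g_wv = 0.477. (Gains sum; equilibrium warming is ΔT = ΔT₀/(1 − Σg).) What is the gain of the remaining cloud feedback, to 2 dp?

0.04

Amplification A = ΔT/ΔT₀ = 7.21/2.7 = 2.67.
Total gain g = 1 − 1/A = 1 − 1/2.67 = 0.6255.
Known gains sum to 0.11 + 0.477 = 0.587.
g_cld = 0.6255 − 0.587 = 0.04.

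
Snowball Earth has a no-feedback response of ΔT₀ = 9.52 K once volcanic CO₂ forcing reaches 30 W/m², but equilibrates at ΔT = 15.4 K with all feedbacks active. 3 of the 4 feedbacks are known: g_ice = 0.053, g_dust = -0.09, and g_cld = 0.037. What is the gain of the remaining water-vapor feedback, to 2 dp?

Amplification A = ΔT/ΔT₀ = 15.4/9.52 = 1.618.
Total gain g = 1 − 1/A = 1 − 1/1.618 = 0.382.
Known gains sum to 0.053 − 0.09 + 0.037 = 0.
g_wv = 0.382 − 0 = 0.38.

0.38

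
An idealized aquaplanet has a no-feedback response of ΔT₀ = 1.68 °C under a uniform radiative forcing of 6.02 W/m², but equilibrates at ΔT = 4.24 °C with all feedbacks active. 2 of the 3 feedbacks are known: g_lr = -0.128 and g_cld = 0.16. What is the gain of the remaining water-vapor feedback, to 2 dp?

0.57

Amplification A = ΔT/ΔT₀ = 4.24/1.68 = 2.524.
Total gain g = 1 − 1/A = 1 − 1/2.524 = 0.6038.
Known gains sum to -0.128 + 0.16 = 0.032.
g_wv = 0.6038 − 0.032 = 0.57.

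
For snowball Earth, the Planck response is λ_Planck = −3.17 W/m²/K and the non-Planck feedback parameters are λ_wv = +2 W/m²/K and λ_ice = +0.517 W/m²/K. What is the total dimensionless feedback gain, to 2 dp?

0.79

Convert to gains: g_wv = 2/3.17 = 0.6309; g_ice = 0.517/3.17 = 0.1631.
Total gain g = 0.794.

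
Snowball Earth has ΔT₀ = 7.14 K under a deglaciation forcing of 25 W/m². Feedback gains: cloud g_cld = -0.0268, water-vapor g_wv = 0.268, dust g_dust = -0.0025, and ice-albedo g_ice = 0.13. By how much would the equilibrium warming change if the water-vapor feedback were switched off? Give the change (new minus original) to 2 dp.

Original: g = 0.3687, ΔT = 7.14/(1−0.3687) = 11.3100 K.
Without water-vapor: g' = 0.1007, ΔT' = 7.14/(1−0.1007) = 7.9395 K.
Change = 7.9395 − 11.3100 = -3.37 K.

-3.37 K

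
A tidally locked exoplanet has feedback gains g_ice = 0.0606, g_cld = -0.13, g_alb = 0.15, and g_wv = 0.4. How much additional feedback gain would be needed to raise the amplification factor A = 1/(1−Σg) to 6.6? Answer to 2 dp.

Current total gain = 0.4806.
Target gain for A = 6.6: g* = 1 − 1/6.6 = 0.8485.
Additional gain needed = 0.8485 − 0.4806 = 0.37.

0.37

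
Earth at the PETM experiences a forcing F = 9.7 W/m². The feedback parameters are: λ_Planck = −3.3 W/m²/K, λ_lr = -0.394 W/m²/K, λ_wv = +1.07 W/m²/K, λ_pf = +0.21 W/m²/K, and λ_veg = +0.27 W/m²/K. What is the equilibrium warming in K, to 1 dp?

Net feedback parameter λ = (−3.3) + (-0.394) + (+1.07) + (+0.21) + (+0.27) = -2.144 W/m²/K.
ΔT = −F/λ = −9.7/(-2.144) = 4.5 K.

4.5 K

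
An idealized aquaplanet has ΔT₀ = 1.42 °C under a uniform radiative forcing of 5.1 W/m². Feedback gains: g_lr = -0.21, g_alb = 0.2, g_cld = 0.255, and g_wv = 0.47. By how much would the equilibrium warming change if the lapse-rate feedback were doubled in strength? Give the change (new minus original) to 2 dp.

-2.11 °C

Original: g = 0.715, ΔT = 1.42/(1−0.715) = 4.9825 °C.
With doubled lapse-rate: g' = 0.505, ΔT' = 1.42/(1−0.505) = 2.8687 °C.
Change = 2.8687 − 4.9825 = -2.11 °C.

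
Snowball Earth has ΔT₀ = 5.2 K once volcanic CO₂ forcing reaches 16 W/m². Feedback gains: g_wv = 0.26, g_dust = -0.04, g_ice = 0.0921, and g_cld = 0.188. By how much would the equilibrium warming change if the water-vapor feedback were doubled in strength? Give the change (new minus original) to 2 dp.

11.27 K

Original: g = 0.5001, ΔT = 5.2/(1−0.5001) = 10.4021 K.
With doubled water-vapor: g' = 0.7601, ΔT' = 5.2/(1−0.7601) = 21.6757 K.
Change = 21.6757 − 10.4021 = 11.27 K.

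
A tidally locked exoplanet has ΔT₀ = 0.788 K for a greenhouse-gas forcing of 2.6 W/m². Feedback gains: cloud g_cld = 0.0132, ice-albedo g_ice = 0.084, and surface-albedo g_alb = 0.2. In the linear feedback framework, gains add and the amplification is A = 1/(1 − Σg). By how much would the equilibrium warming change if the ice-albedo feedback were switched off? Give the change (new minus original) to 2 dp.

Original: g = 0.2972, ΔT = 0.788/(1−0.2972) = 1.1212 K.
Without ice-albedo: g' = 0.2132, ΔT' = 0.788/(1−0.2132) = 1.0015 K.
Change = 1.0015 − 1.1212 = -0.12 K.

-0.12 K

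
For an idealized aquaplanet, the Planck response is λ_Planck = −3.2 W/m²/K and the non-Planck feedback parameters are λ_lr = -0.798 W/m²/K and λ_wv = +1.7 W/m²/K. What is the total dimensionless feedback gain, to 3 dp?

Convert to gains: g_lr = -0.798/3.2 = -0.2494; g_wv = 1.7/3.2 = 0.5312.
Total gain g = 0.2818.

0.282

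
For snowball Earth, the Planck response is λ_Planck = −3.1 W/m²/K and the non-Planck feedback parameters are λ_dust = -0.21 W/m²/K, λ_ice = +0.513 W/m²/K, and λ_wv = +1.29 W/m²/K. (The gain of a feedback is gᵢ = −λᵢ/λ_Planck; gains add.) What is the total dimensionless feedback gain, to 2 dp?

Convert to gains: g_dust = -0.21/3.1 = -0.06774; g_ice = 0.513/3.1 = 0.1655; g_wv = 1.29/3.1 = 0.4161.
Total gain g = 0.51386.

0.51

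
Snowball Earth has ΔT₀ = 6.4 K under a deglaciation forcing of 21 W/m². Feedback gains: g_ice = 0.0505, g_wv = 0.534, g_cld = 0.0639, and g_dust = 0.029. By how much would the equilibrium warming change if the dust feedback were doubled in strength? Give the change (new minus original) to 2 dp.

Original: g = 0.6774, ΔT = 6.4/(1−0.6774) = 19.8388 K.
With doubled dust: g' = 0.7064, ΔT' = 6.4/(1−0.7064) = 21.7984 K.
Change = 21.7984 − 19.8388 = 1.96 K.

1.96 K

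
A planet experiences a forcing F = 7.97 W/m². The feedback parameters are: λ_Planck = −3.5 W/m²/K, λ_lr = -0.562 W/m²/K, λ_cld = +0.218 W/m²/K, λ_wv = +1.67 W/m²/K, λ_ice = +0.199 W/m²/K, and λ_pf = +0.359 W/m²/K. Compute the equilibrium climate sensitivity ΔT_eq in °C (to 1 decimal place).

Net feedback parameter λ = (−3.5) + (-0.562) + (+0.218) + (+1.67) + (+0.199) + (+0.359) = -1.616 W/m²/K.
ΔT = −F/λ = −7.97/(-1.616) = 4.9 °C.

4.9 °C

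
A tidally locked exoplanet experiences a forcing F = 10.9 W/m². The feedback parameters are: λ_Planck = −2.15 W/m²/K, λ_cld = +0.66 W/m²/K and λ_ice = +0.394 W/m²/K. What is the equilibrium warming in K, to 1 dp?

Net feedback parameter λ = (−2.15) + (+0.66) + (+0.394) = -1.096 W/m²/K.
ΔT = −F/λ = −10.9/(-1.096) = 9.9 K.

9.9 K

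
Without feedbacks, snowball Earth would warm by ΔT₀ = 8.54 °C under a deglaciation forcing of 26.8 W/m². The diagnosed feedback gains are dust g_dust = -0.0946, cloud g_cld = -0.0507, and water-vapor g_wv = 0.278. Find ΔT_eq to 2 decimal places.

Total gain g = -0.0946 − 0.0507 + 0.278 = 0.1327.
Amplification A = 1/(1 − 0.1327) = 1.153.
ΔT = 8.54 × 1.153 = 9.85 °C.

9.85 °C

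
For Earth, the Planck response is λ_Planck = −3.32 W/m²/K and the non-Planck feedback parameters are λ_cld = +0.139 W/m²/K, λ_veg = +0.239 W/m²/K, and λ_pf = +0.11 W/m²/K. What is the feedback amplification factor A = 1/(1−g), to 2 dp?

1.17

Convert to gains: g_cld = 0.139/3.32 = 0.04187; g_veg = 0.239/3.32 = 0.07199; g_pf = 0.11/3.32 = 0.03313.
Total gain g = 0.14699.
A = 1/(1 − 0.14699) = 1.17.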